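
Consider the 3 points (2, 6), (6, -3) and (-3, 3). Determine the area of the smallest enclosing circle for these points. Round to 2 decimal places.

93.28

Call the three points A, B, C in the order given.
Side lengths²: AB² = 97, AC² = 34, BC² = 117.
Since BC² = 117 < 97 + 34 = 131, the triangle is acute, so the smallest enclosing circle is the circumcircle.
Circumcentre = (71/38, 21/38), r² = 21437/722.
Area = π·r² = π·21437/722 ≈ 93.28.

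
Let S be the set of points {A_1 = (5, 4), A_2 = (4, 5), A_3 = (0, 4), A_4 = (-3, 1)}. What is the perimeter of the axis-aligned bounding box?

Width = max x − min x = 5 − (-3) = 8.
Height = max y − min y = 5 − 1 = 4.
Perimeter = 2(8 + 4) = 24.

24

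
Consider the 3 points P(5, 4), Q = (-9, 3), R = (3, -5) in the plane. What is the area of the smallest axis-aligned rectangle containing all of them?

126

x ranges over [-9, 5], width 14.
y ranges over [-5, 4], height 9.
Area = 14 × 9 = 126.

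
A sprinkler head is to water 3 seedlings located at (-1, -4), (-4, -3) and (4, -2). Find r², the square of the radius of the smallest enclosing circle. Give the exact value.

16.25

Call the three points A, B, C in the order given.
Side lengths²: AB² = 10, AC² = 29, BC² = 65.
Since BC² = 65 ≥ 29 + 10 = 39, the angle opposite BC is not acute, so the smallest enclosing circle has BC as diameter.
Centre = midpoint of BC = (0, -2.5), r² = 65/4 = 16.25.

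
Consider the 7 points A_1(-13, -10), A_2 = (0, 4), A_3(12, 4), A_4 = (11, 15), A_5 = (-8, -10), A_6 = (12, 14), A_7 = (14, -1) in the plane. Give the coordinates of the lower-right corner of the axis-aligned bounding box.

x-range [-13, 14], y-range [-10, 15].
The lower-right corner is (14, -10).

(14, -10)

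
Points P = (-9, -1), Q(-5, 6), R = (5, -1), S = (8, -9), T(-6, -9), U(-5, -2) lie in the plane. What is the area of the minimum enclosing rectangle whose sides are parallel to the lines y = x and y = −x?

In coordinates u = x + y, v = x − y the rectangle is axis-aligned; the map (x,y)→(u,v) scales areas by 2.
u-values: -10, 1, 4, -1, -15, -7; range = 4 − (-15) = 19.
v-values: -8, -11, 6, 17, 3, -3; range = 17 − (-11) = 28.
Area = (19 × 28) / 2 = 266.

266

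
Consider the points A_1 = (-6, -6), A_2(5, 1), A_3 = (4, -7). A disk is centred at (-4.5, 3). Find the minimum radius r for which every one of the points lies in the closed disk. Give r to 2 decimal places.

The required radius is the distance from (-4.5, 3) to the farthest point.
Squared distances: 83.25, 94.25, 172.25.
Maximum is 172.25, attained at A_3.
r = √(172.25) ≈ 13.12.

13.12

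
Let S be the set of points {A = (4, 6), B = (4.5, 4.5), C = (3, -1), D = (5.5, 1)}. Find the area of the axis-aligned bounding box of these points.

x ranges over [3, 5.5], width 2.5.
y ranges over [-1, 6], height 7.
Area = 2.5 × 7 = 17.5.

17.5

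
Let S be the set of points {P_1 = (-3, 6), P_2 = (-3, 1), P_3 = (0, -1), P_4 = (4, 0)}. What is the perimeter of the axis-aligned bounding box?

28

Width = max x − min x = 4 − (-3) = 7.
Height = max y − min y = 6 − (-1) = 7.
Perimeter = 2(7 + 7) = 28.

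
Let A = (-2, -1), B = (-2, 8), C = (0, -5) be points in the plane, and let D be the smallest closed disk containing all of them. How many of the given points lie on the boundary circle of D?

Side lengths²: AB² = 81, AC² = 20, BC² = 173.
Since BC² = 173 ≥ 81 + 20 = 101, the angle opposite BC is not acute, so the smallest enclosing circle has BC as diameter.
Centre = midpoint of BC = (-1, 1.5), r² = 173/4 = 43.25.
The points at distance exactly r from the centre are B, C — 2 points.

2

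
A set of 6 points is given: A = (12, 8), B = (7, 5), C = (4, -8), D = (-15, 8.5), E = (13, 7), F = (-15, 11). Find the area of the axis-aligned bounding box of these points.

532

x ranges over [-15, 13], width 28.
y ranges over [-8, 11], height 19.
Area = 28 × 19 = 532.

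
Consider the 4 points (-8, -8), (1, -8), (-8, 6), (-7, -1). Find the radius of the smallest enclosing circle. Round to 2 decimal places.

8.32

The farthest pair is (1, -8)–(-8, 6) with squared distance 277. The circle on this segment as diameter has centre (-3.5, -1) and r² = 277/4 = 69.25.
Check (-8, -8): distance² to centre = 69.25 ≤ 69.25, so it lies inside.
All remaining points lie in this disk, and no smaller disk contains both endpoints, so this is the minimum enclosing circle.
r = √(69.25) ≈ 8.32.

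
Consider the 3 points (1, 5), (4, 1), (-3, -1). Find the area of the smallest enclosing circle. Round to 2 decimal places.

Call the three points A, B, C in the order given.
Side lengths²: AB² = 25, AC² = 52, BC² = 53.
Since BC² = 53 < 52 + 25 = 77, the triangle is acute, so the smallest enclosing circle is the circumcircle.
Circumcentre = (5/34, 21/17), r² = 17225/1156.
Area = π·r² = π·17225/1156 ≈ 46.81.

46.81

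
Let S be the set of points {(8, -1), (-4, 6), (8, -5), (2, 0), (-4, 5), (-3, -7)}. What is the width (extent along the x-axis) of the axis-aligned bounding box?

12

max x = 8, min x = -4, so width = 12.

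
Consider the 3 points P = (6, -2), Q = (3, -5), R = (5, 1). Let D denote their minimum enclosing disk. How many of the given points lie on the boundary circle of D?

Side lengths²: PQ² = 18, PR² = 10, QR² = 40.
Since QR² = 40 ≥ 18 + 10 = 28, the angle opposite QR is not acute, so the smallest enclosing circle has QR as diameter.
Centre = midpoint of QR = (4, -2), r² = 40/4 = 10.
The points at distance exactly r from the centre are Q, R — 2 points.

2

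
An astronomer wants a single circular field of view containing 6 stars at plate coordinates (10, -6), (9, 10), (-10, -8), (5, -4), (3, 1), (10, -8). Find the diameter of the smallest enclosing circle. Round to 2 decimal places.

26.21

A smallest enclosing disk is always determined by at most three of the input points on its boundary.
The minimum enclosing circle is determined by three boundary points: (9, 10), (-10, -8), (10, -8).
Their circumcentre is (0, 17/36) with r² = 222625/1296.
The farthest remaining point (10, -6) is at distance² 183889/1296 ≤ 222625/1296.
Diameter = 2r = 2√(222625/1296) ≈ 26.21.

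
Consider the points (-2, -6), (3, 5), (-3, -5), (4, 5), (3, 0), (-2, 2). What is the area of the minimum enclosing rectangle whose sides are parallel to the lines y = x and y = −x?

In coordinates u = x + y, v = x − y the rectangle is axis-aligned; the map (x,y)→(u,v) scales areas by 2.
u-values: -8, 8, -8, 9, 3, 0; range = 9 − (-8) = 17.
v-values: 4, -2, 2, -1, 3, -4; range = 4 − (-4) = 8.
Area = (17 × 8) / 2 = 68.

68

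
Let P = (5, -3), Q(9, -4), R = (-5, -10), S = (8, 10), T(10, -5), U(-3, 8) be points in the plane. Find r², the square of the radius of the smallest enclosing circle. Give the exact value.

A smallest enclosing disk is always determined by at most three of the input points on its boundary.
The farthest pair is R–S with squared distance 569. The circle on this segment as diameter has centre (1.5, 0) and r² = 569/4 = 142.25.
Check P: distance² to centre = 21.25 ≤ 142.25, so it lies inside.
All remaining points lie in this disk, and no smaller disk contains both endpoints, so this is the minimum enclosing circle.

142.25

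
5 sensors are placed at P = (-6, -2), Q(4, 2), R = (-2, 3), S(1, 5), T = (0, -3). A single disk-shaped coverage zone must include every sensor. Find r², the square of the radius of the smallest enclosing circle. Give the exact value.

29

The minimum enclosing circle of a finite set is fixed by two of the points (as a diameter) or three (as a circumcircle).
The farthest pair is P–Q with squared distance 116. The circle on this segment as diameter has centre (-1, 0) and r² = 116/4 = 29.
Check R: distance² to centre = 10 ≤ 29, so it lies inside.
All remaining points lie in this disk, and no smaller disk contains both endpoints, so this is the minimum enclosing circle.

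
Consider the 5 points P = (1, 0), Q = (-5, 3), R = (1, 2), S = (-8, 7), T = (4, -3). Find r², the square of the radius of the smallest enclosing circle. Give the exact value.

61

A smallest enclosing disk is always determined by at most three of the input points on its boundary.
The farthest pair is S–T with squared distance 244. The circle on this segment as diameter has centre (-2, 2) and r² = 244/4 = 61.
Check P: distance² to centre = 13 ≤ 61, so it lies inside.
All remaining points lie in this disk, and no smaller disk contains both endpoints, so this is the minimum enclosing circle.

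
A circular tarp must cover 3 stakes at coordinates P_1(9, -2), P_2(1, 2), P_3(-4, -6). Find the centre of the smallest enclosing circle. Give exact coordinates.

(2.5, -4)

Side lengths²: P_1P_2² = 80, P_1P_3² = 185, P_2P_3² = 89.
Since P_1P_3² = 185 ≥ 89 + 80 = 169, the angle opposite P_1P_3 is not acute, so the smallest enclosing circle has P_1P_3 as diameter.
Centre = midpoint of P_1P_3 = (2.5, -4), r² = 185/4 = 46.25.
Centre = (2.5, -4).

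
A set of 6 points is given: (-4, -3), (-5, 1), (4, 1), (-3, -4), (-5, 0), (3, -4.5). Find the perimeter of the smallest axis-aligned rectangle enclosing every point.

29

Width = max x − min x = 4 − (-5) = 9.
Height = max y − min y = 1 − (-4.5) = 5.5.
Perimeter = 2(9 + 5.5) = 29.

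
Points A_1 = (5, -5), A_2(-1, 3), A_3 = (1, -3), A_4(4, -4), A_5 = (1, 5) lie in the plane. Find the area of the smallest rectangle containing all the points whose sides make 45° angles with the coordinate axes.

In coordinates u = x + y, v = x − y the rectangle is axis-aligned; the map (x,y)→(u,v) scales areas by 2.
u-values: 0, 2, -2, 0, 6; range = 6 − (-2) = 8.
v-values: 10, -4, 4, 8, -4; range = 10 − (-4) = 14.
Area = (8 × 14) / 2 = 56.

56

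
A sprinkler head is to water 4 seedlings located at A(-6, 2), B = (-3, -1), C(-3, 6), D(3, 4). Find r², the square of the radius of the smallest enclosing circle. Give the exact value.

By Welzl's lemma the MEC is supported by two points (diametrically opposite) or three points (on a circumcircle).
The farthest pair is A–D with squared distance 85. The circle on this segment as diameter has centre (-1.5, 3) and r² = 85/4 = 21.25.
Check B: distance² to centre = 18.25 ≤ 21.25, so it lies inside.
All remaining points lie in this disk, and no smaller disk contains both endpoints, so this is the minimum enclosing circle.

21.25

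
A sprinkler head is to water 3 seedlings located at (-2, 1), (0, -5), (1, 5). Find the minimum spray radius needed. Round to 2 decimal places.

5.02

Call the three points A, B, C in the order given.
Side lengths²: AB² = 40, AC² = 25, BC² = 101.
Since BC² = 101 ≥ 40 + 25 = 65, the angle opposite BC is not acute, so the smallest enclosing circle has BC as diameter.
Centre = midpoint of BC = (0.5, 0), r² = 101/4 = 25.25.
r = √(25.25) ≈ 5.02.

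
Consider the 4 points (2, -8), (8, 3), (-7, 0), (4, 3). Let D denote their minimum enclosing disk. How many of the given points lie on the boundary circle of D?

By Welzl's lemma the MEC is supported by two points (diametrically opposite) or three points (on a circumcircle).
The minimum enclosing circle is determined by three boundary points: (2, -8), (8, 3), (-7, 0).
Their circumcentre is (83/98, -23/98) with r² = 295945/4802.
The farthest remaining point (4, 3) is at distance² 97985/4802 ≤ 295945/4802.
The points at distance exactly r from the centre are (2, -8), (8, 3), (-7, 0) — 3 points.

3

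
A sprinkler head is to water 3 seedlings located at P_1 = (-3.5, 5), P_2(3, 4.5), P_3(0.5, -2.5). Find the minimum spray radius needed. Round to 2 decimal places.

4.41

Side lengths²: P_1P_2² = 42.5, P_1P_3² = 72.25, P_2P_3² = 55.25.
Since P_1P_3² = 72.25 < 55.25 + 42.5 = 97.75, the triangle is acute, so the smallest enclosing circle is the circumcircle.
Circumcentre = (-21/44, 79/44), r² = 18785/968.
r = √(18785/968) ≈ 4.41.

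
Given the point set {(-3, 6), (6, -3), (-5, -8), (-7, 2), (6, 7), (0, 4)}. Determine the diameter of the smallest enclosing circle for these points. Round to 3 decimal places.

A smallest enclosing disk is always determined by at most three of the input points on its boundary.
The farthest pair is (-5, -8)–(6, 7) with squared distance 346. The circle on this segment as diameter has centre (0.5, -0.5) and r² = 346/4 = 86.5.
Check (-3, 6): distance² to centre = 54.5 ≤ 86.5, so it lies inside.
All remaining points lie in this disk, and no smaller disk contains both endpoints, so this is the minimum enclosing circle.
Diameter = 2r = 2√(86.5) ≈ 18.601.

18.601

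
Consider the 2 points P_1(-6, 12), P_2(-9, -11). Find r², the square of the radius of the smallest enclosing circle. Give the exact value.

134.5

The smallest circle enclosing two points has them as diameter endpoints.
Centre = midpoint = (-7.5, 0.5); r² = |P_1P_2|²/4 = 538/4 = 134.5.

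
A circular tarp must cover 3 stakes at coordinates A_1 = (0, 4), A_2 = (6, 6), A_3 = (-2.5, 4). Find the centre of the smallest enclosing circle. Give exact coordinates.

(1.75, 5)

Side lengths²: A_1A_2² = 40, A_1A_3² = 6.25, A_2A_3² = 76.25.
Since A_2A_3² = 76.25 ≥ 40 + 6.25 = 46.25, the angle opposite A_2A_3 is not acute, so the smallest enclosing circle has A_2A_3 as diameter.
Centre = midpoint of A_2A_3 = (1.75, 5), r² = 76.25/4 = 19.0625.
Centre = (1.75, 5).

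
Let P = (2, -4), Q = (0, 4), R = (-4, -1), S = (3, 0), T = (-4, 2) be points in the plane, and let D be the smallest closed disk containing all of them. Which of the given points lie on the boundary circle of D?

The minimum enclosing circle of a finite set is fixed by two of the points (as a diameter) or three (as a circumcircle).
The minimum enclosing circle is determined by three boundary points: P, Q, T.
Their circumcentre is (-1/3, -1/3) with r² = 170/9.
The farthest remaining point R is at distance² 125/9 ≤ 170/9.
The points at distance exactly r from the centre are P, Q, T — 3 points.

P, Q, T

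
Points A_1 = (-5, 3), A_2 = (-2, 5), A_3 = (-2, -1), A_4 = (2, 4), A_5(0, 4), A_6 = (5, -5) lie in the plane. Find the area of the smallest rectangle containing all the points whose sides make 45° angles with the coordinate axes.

In coordinates u = x + y, v = x − y the rectangle is axis-aligned; the map (x,y)→(u,v) scales areas by 2.
u-values: -2, 3, -3, 6, 4, 0; range = 6 − (-3) = 9.
v-values: -8, -7, -1, -2, -4, 10; range = 10 − (-8) = 18.
Area = (9 × 18) / 2 = 81.

81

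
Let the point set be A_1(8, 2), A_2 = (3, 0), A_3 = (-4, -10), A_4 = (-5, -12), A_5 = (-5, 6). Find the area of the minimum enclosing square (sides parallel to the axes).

The bounding box has width 13 and height 18.
An axis-aligned square enclosing the set must have side ≥ max(width, height).
So the minimum side is max(13, 18) = 18.
Area = 18² = 324.

324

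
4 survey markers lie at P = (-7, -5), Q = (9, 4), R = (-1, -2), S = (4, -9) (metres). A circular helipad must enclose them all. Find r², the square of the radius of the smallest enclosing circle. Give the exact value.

84.25

A smallest enclosing disk is always determined by at most three of the input points on its boundary.
The farthest pair is P–Q with squared distance 337. The circle on this segment as diameter has centre (1, -0.5) and r² = 337/4 = 84.25.
Check R: distance² to centre = 6.25 ≤ 84.25, so it lies inside.
All remaining points lie in this disk, and no smaller disk contains both endpoints, so this is the minimum enclosing circle.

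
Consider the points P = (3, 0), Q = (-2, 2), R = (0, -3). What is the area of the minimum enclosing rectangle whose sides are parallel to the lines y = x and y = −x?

In coordinates u = x + y, v = x − y the rectangle is axis-aligned; the map (x,y)→(u,v) scales areas by 2.
u-values: 3, 0, -3; range = 3 − (-3) = 6.
v-values: 3, -4, 3; range = 3 − (-4) = 7.
Area = (6 × 7) / 2 = 21.

21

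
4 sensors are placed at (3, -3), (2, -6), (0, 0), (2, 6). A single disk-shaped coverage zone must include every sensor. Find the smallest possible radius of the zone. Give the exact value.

By Welzl's lemma the MEC is supported by two points (diametrically opposite) or three points (on a circumcircle).
The farthest pair is (2, -6)–(2, 6) with squared distance 144. The circle on this segment as diameter has centre (2, 0) and r² = 144/4 = 36.
Check (3, -3): distance² to centre = 10 ≤ 36, so it lies inside.
All remaining points lie in this disk, and no smaller disk contains both endpoints, so this is the minimum enclosing circle.
r = √36 = 6.

6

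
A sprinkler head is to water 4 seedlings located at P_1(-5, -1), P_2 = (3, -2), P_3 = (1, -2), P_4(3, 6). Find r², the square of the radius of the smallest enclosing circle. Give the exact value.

The minimum enclosing circle of a finite set is fixed by two of the points (as a diameter) or three (as a circumcircle).
The minimum enclosing circle is determined by three boundary points: P_1, P_2, P_4.
Their circumcentre is (-0.5625, 2) with r² = 28.69140625.
The farthest remaining point P_3 is at distance² 18.44140625 ≤ 28.69140625.

28.69140625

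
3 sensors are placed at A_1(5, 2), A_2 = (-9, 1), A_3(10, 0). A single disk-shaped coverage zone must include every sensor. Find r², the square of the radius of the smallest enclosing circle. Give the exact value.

Side lengths²: A_1A_2² = 197, A_1A_3² = 29, A_2A_3² = 362.
Since A_2A_3² = 362 ≥ 197 + 29 = 226, the angle opposite A_2A_3 is not acute, so the smallest enclosing circle has A_2A_3 as diameter.
Centre = midpoint of A_2A_3 = (0.5, 0.5), r² = 362/4 = 90.5.

90.5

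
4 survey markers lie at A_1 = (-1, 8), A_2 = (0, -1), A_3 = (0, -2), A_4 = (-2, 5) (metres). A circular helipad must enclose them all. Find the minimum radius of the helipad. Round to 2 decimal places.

5.02

The minimum enclosing circle of a finite set is fixed by two of the points (as a diameter) or three (as a circumcircle).
The farthest pair is A_1–A_3 with squared distance 101. The circle on this segment as diameter has centre (-0.5, 3) and r² = 101/4 = 25.25.
Check A_2: distance² to centre = 16.25 ≤ 25.25, so it lies inside.
All remaining points lie in this disk, and no smaller disk contains both endpoints, so this is the minimum enclosing circle.
r = √(25.25) ≈ 5.02.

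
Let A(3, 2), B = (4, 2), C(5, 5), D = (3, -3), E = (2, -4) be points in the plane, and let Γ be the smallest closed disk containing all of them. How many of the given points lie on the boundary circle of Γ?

2

A smallest enclosing disk is always determined by at most three of the input points on its boundary.
The farthest pair is C–E with squared distance 90. The circle on this segment as diameter has centre (3.5, 0.5) and r² = 90/4 = 22.5.
Check A: distance² to centre = 2.5 ≤ 22.5, so it lies inside.
All remaining points lie in this disk, and no smaller disk contains both endpoints, so this is the minimum enclosing circle.
The points at distance exactly r from the centre are C, E — 2 points.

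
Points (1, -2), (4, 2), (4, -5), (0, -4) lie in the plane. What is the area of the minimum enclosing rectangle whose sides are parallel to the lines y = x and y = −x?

In coordinates u = x + y, v = x − y the rectangle is axis-aligned; the map (x,y)→(u,v) scales areas by 2.
u-values: -1, 6, -1, -4; range = 6 − (-4) = 10.
v-values: 3, 2, 9, 4; range = 9 − 2 = 7.
Area = (10 × 7) / 2 = 35.

35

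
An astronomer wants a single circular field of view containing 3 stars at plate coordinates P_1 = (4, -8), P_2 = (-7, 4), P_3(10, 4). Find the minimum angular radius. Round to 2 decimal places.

9.10

Side lengths²: P_1P_2² = 265, P_1P_3² = 180, P_2P_3² = 289.
Since P_2P_3² = 289 < 265 + 180 = 445, the triangle is acute, so the smallest enclosing circle is the circumcircle.
Circumcentre = (1.5, 0.75), r² = 82.8125.
r = √(82.8125) ≈ 9.10.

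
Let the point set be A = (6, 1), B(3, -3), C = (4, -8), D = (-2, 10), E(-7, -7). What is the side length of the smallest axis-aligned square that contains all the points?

18

The bounding box has width 13 and height 18.
An axis-aligned square enclosing the set must have side ≥ max(width, height).
So the minimum side is max(13, 18) = 18.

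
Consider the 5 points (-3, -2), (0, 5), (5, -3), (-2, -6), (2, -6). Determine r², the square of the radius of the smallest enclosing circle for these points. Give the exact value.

A smallest enclosing disk is always determined by at most three of the input points on its boundary.
The minimum enclosing circle is determined by three boundary points: (0, 5), (-2, -6), (2, -6).
Their circumcentre is (0, -15/22) with r² = 15625/484.
The farthest remaining point (5, -3) is at distance² 14701/484 ≤ 15625/484.

15625/484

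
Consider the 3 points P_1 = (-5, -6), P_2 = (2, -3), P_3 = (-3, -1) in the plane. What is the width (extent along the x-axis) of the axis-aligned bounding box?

max x = 2, min x = -5, so width = 7.

7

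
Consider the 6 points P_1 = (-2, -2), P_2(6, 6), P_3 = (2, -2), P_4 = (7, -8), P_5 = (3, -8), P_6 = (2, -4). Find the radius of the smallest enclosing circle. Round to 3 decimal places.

7.177

A smallest enclosing disk is always determined by at most three of the input points on its boundary.
The minimum enclosing circle is determined by three boundary points: P_2, P_4, P_5.
Their circumcentre is (5, -31/28) with r² = 40385/784.
The farthest remaining point P_1 is at distance² 39041/784 ≤ 40385/784.
r = √(40385/784) ≈ 7.177.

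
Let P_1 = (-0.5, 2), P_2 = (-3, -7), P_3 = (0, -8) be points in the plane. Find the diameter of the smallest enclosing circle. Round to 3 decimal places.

10.012

Side lengths²: P_1P_2² = 87.25, P_1P_3² = 100.25, P_2P_3² = 10.
Since P_1P_3² = 100.25 ≥ 87.25 + 10 = 97.25, the angle opposite P_1P_3 is not acute, so the smallest enclosing circle has P_1P_3 as diameter.
Centre = midpoint of P_1P_3 = (-0.25, -3), r² = 100.25/4 = 25.0625.
Diameter = 2r = 2√(25.0625) ≈ 10.012.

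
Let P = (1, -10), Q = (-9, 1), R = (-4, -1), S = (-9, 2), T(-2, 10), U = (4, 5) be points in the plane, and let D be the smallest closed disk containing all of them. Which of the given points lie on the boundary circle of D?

By Welzl's lemma the MEC is supported by two points (diametrically opposite) or three points (on a circumcircle).
The farthest pair is P–T with squared distance 409. The circle on this segment as diameter has centre (-0.5, 0) and r² = 409/4 = 102.25.
Check Q: distance² to centre = 73.25 ≤ 102.25, so it lies inside.
All remaining points lie in this disk, and no smaller disk contains both endpoints, so this is the minimum enclosing circle.
The points at distance exactly r from the centre are P, T — 2 points.

P, T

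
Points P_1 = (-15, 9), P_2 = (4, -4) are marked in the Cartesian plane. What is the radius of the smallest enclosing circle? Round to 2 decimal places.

11.51

The smallest circle enclosing two points has them as diameter endpoints.
Centre = midpoint = (-5.5, 2.5); r² = |P_1P_2|²/4 = 530/4 = 132.5.
r = √(132.5) ≈ 11.51.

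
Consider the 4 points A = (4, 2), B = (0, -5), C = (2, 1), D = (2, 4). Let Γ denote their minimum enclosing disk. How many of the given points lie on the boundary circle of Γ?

2

By Welzl's lemma the MEC is supported by two points (diametrically opposite) or three points (on a circumcircle).
The farthest pair is B–D with squared distance 85. The circle on this segment as diameter has centre (1, -0.5) and r² = 85/4 = 21.25.
Check A: distance² to centre = 15.25 ≤ 21.25, so it lies inside.
All remaining points lie in this disk, and no smaller disk contains both endpoints, so this is the minimum enclosing circle.
The points at distance exactly r from the centre are B, D — 2 points.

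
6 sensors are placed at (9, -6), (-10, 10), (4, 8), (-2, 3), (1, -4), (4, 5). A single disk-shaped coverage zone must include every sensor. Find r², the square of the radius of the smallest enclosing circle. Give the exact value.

154.25

The farthest pair is (9, -6)–(-10, 10) with squared distance 617. The circle on this segment as diameter has centre (-0.5, 2) and r² = 617/4 = 154.25.
Check (4, 8): distance² to centre = 56.25 ≤ 154.25, so it lies inside.
All remaining points lie in this disk, and no smaller disk contains both endpoints, so this is the minimum enclosing circle.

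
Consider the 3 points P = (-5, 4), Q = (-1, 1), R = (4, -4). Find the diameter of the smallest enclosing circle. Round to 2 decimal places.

12.04

Side lengths²: PQ² = 25, PR² = 145, QR² = 50.
Since PR² = 145 ≥ 50 + 25 = 75, the angle opposite PR is not acute, so the smallest enclosing circle has PR as diameter.
Centre = midpoint of PR = (-0.5, 0), r² = 145/4 = 36.25.
Diameter = 2r = 2√(36.25) ≈ 12.04.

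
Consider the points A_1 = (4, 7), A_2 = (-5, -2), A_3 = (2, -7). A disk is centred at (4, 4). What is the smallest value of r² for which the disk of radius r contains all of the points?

The required radius is the distance from (4, 4) to the farthest point.
Squared distances: 9, 117, 125.
Maximum is 125, attained at A_3.

125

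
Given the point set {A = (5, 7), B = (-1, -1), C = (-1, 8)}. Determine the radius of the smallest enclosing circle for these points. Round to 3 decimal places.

Side lengths²: AB² = 100, AC² = 37, BC² = 81.
Since AB² = 100 < 81 + 37 = 118, the triangle is acute, so the smallest enclosing circle is the circumcircle.
Circumcentre = (4/3, 3.5), r² = 925/36.
r = √(925/36) ≈ 5.069.

5.069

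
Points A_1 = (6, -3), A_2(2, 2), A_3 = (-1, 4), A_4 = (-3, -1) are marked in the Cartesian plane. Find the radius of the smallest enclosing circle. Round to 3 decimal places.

By Welzl's lemma the MEC is supported by two points (diametrically opposite) or three points (on a circumcircle).
The minimum enclosing circle is determined by three boundary points: A_1, A_3, A_4.
Their circumcentre is (27/14, -1/14) with r² = 2465/98.
The farthest remaining point A_2 is at distance² 421/98 ≤ 2465/98.
r = √(2465/98) ≈ 5.015.

5.015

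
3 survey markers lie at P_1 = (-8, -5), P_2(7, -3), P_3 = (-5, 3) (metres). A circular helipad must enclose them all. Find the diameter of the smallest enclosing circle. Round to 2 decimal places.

15.22

Side lengths²: P_1P_2² = 229, P_1P_3² = 73, P_2P_3² = 180.
Since P_1P_2² = 229 < 180 + 73 = 253, the triangle is acute, so the smallest enclosing circle is the circumcircle.
Circumcentre = (-23/38, -61/19), r² = 83585/1444.
Diameter = 2r = 2√(83585/1444) ≈ 15.22.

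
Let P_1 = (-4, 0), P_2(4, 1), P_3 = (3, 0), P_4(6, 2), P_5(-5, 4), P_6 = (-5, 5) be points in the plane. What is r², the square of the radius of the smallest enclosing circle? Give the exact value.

32.5

A smallest enclosing disk is always determined by at most three of the input points on its boundary.
The farthest pair is P_4–P_6 with squared distance 130. The circle on this segment as diameter has centre (0.5, 3.5) and r² = 130/4 = 32.5.
Check P_1: distance² to centre = 32.5 ≤ 32.5, so it lies inside.
All remaining points lie in this disk, and no smaller disk contains both endpoints, so this is the minimum enclosing circle.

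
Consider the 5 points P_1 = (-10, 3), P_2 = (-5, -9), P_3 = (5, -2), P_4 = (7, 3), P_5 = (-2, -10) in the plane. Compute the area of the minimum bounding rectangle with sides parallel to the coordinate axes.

x ranges over [-10, 7], width 17.
y ranges over [-10, 3], height 13.
Area = 17 × 13 = 221.

221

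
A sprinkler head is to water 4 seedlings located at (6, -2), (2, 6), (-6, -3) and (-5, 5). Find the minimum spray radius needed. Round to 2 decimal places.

The minimum enclosing circle of a finite set is fixed by two of the points (as a diameter) or three (as a circumcircle).
The minimum enclosing circle is determined by three boundary points: (6, -2), (-6, -3), (-5, 5).
Their circumcentre is (-9/38, 13/38) with r² = 32045/722.
The farthest remaining point (2, 6) is at distance² 26725/722 ≤ 32045/722.
r = √(32045/722) ≈ 6.66.

6.66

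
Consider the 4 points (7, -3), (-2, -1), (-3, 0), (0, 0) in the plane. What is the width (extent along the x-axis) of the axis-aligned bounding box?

max x = 7, min x = -3, so width = 10.

10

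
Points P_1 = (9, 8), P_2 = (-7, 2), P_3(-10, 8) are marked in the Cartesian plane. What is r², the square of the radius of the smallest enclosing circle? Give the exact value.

90.25

Side lengths²: P_1P_2² = 292, P_1P_3² = 361, P_2P_3² = 45.
Since P_1P_3² = 361 ≥ 292 + 45 = 337, the angle opposite P_1P_3 is not acute, so the smallest enclosing circle has P_1P_3 as diameter.
Centre = midpoint of P_1P_3 = (-0.5, 8), r² = 361/4 = 90.25.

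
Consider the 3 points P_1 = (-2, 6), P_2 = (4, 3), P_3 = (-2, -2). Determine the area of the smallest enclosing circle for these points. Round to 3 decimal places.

59.887

Side lengths²: P_1P_2² = 45, P_1P_3² = 64, P_2P_3² = 61.
Since P_1P_3² = 64 < 61 + 45 = 106, the triangle is acute, so the smallest enclosing circle is the circumcircle.
Circumcentre = (-0.25, 2), r² = 19.0625.
Area = π·r² = π·19.0625 ≈ 59.887.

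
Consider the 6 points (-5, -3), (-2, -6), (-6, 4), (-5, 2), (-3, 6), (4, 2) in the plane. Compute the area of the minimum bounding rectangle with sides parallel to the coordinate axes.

120

x ranges over [-6, 4], width 10.
y ranges over [-6, 6], height 12.
Area = 10 × 12 = 120.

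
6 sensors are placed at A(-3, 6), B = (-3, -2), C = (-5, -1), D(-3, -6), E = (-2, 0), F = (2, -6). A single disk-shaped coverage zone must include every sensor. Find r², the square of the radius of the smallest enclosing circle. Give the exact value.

42.25

The minimum enclosing circle of a finite set is fixed by two of the points (as a diameter) or three (as a circumcircle).
The farthest pair is A–F with squared distance 169. The circle on this segment as diameter has centre (-0.5, 0) and r² = 169/4 = 42.25.
Check B: distance² to centre = 10.25 ≤ 42.25, so it lies inside.
All remaining points lie in this disk, and no smaller disk contains both endpoints, so this is the minimum enclosing circle.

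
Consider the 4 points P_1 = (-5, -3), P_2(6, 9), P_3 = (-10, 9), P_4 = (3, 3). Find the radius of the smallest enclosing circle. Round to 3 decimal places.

8.818

The minimum enclosing circle is determined by three boundary points: P_1, P_2, P_3.
Their circumcentre is (-2, 127/24) with r² = 44785/576.
The farthest remaining point P_4 is at distance² 17425/576 ≤ 44785/576.
r = √(44785/576) ≈ 8.818.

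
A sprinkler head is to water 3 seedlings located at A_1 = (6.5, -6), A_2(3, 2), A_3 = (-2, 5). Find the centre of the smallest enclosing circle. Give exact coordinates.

Side lengths²: A_1A_2² = 76.25, A_1A_3² = 193.25, A_2A_3² = 34.
Since A_1A_3² = 193.25 ≥ 76.25 + 34 = 110.25, the angle opposite A_1A_3 is not acute, so the smallest enclosing circle has A_1A_3 as diameter.
Centre = midpoint of A_1A_3 = (2.25, -0.5), r² = 193.25/4 = 48.3125.
Centre = (2.25, -0.5).

(2.25, -0.5)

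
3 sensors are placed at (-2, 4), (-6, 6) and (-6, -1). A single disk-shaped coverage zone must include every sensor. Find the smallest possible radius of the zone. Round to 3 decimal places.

Call the three points A, B, C in the order given.
Side lengths²: AB² = 20, AC² = 41, BC² = 49.
Since BC² = 49 < 41 + 20 = 61, the triangle is acute, so the smallest enclosing circle is the circumcircle.
Circumcentre = (-5.25, 2.5), r² = 12.8125.
r = √(12.8125) ≈ 3.579.

3.579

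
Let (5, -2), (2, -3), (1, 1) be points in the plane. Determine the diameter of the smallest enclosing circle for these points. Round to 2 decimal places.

5.01

Call the three points A, B, C in the order given.
Side lengths²: AB² = 10, AC² = 25, BC² = 17.
Since AC² = 25 < 17 + 10 = 27, the triangle is acute, so the smallest enclosing circle is the circumcircle.
Circumcentre = (75/26, -17/26), r² = 2125/338.
Diameter = 2r = 2√(2125/338) ≈ 5.01.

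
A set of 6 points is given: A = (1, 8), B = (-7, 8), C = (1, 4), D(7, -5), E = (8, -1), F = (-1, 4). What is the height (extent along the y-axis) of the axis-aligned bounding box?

max y = 8, min y = -5, so height = 13.

13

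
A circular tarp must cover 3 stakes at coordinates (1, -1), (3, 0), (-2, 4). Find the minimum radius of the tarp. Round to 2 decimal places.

3.20

Call the three points A, B, C in the order given.
Side lengths²: AB² = 5, AC² = 34, BC² = 41.
Since BC² = 41 ≥ 34 + 5 = 39, the angle opposite BC is not acute, so the smallest enclosing circle has BC as diameter.
Centre = midpoint of BC = (0.5, 2), r² = 41/4 = 10.25.
r = √(10.25) ≈ 3.20.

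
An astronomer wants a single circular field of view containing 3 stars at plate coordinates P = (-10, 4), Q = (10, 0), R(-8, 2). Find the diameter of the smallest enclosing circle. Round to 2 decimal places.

20.40

Side lengths²: PQ² = 416, PR² = 8, QR² = 328.
Since PQ² = 416 ≥ 328 + 8 = 336, the angle opposite PQ is not acute, so the smallest enclosing circle has PQ as diameter.
Centre = midpoint of PQ = (0, 2), r² = 416/4 = 104.
Diameter = 2r = 2√104 ≈ 20.40.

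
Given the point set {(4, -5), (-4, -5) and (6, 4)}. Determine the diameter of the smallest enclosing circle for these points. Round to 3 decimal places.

13.454

Call the three points A, B, C in the order given.
Side lengths²: AB² = 64, AC² = 85, BC² = 181.
Since BC² = 181 ≥ 85 + 64 = 149, the angle opposite BC is not acute, so the smallest enclosing circle has BC as diameter.
Centre = midpoint of BC = (1, -0.5), r² = 181/4 = 45.25.
Diameter = 2r = 2√(45.25) ≈ 13.454.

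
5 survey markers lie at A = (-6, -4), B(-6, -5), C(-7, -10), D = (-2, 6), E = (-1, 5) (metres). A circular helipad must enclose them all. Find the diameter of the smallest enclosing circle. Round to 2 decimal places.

A smallest enclosing disk is always determined by at most three of the input points on its boundary.
The farthest pair is C–D with squared distance 281. The circle on this segment as diameter has centre (-4.5, -2) and r² = 281/4 = 70.25.
Check A: distance² to centre = 6.25 ≤ 70.25, so it lies inside.
All remaining points lie in this disk, and no smaller disk contains both endpoints, so this is the minimum enclosing circle.
Diameter = 2r = 2√(70.25) ≈ 16.76.

16.76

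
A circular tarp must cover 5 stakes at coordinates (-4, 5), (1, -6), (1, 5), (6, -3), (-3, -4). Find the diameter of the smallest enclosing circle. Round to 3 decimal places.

The minimum enclosing circle is determined by three boundary points: (-4, 5), (1, -6), (6, -3).
Their circumcentre is (19/35, 3/7) with r² = 50881/1225.
The farthest remaining point (-3, -4) is at distance² 39401/1225 ≤ 50881/1225.
Diameter = 2r = 2√(50881/1225) ≈ 12.890.

12.890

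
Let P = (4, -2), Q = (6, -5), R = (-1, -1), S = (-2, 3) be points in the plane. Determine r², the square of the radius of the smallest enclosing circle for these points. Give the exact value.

32

By Welzl's lemma the MEC is supported by two points (diametrically opposite) or three points (on a circumcircle).
The farthest pair is Q–S with squared distance 128. The circle on this segment as diameter has centre (2, -1) and r² = 128/4 = 32.
Check P: distance² to centre = 5 ≤ 32, so it lies inside.
All remaining points lie in this disk, and no smaller disk contains both endpoints, so this is the minimum enclosing circle.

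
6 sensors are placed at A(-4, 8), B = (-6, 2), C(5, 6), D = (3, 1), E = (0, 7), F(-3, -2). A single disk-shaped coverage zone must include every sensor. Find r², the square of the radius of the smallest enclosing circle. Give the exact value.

8585/242

By Welzl's lemma the MEC is supported by two points (diametrically opposite) or three points (on a circumcircle).
The minimum enclosing circle is determined by three boundary points: A, C, F.
Their circumcentre is (-7/22, 73/22) with r² = 8585/242.
The farthest remaining point B is at distance² 8233/242 ≤ 8585/242.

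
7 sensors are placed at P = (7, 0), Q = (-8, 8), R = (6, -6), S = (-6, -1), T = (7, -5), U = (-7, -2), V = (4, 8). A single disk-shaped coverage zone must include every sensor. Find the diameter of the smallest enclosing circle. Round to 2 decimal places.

19.85

The minimum enclosing circle of a finite set is fixed by two of the points (as a diameter) or three (as a circumcircle).
The farthest pair is Q–T with squared distance 394. The circle on this segment as diameter has centre (-0.5, 1.5) and r² = 394/4 = 98.5.
Check P: distance² to centre = 58.5 ≤ 98.5, so it lies inside.
All remaining points lie in this disk, and no smaller disk contains both endpoints, so this is the minimum enclosing circle.
Diameter = 2r = 2√(98.5) ≈ 19.85.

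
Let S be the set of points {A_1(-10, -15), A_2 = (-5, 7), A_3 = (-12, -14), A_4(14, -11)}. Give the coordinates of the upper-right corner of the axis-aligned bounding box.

x-range [-12, 14], y-range [-15, 7].
The upper-right corner is (14, 7).

(14, 7)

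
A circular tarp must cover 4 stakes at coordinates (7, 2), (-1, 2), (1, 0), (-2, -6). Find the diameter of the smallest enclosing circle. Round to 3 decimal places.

The minimum enclosing circle of a finite set is fixed by two of the points (as a diameter) or three (as a circumcircle).
The farthest pair is (7, 2)–(-2, -6) with squared distance 145. The circle on this segment as diameter has centre (2.5, -2) and r² = 145/4 = 36.25.
Check (-1, 2): distance² to centre = 28.25 ≤ 36.25, so it lies inside.
All remaining points lie in this disk, and no smaller disk contains both endpoints, so this is the minimum enclosing circle.
Diameter = 2r = 2√(36.25) ≈ 12.042.

12.042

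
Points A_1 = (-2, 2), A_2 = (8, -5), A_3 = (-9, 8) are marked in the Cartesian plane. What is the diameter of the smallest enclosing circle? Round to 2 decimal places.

Side lengths²: A_1A_2² = 149, A_1A_3² = 85, A_2A_3² = 458.
Since A_2A_3² = 458 ≥ 149 + 85 = 234, the angle opposite A_2A_3 is not acute, so the smallest enclosing circle has A_2A_3 as diameter.
Centre = midpoint of A_2A_3 = (-0.5, 1.5), r² = 458/4 = 114.5.
Diameter = 2r = 2√(114.5) ≈ 21.40.

21.40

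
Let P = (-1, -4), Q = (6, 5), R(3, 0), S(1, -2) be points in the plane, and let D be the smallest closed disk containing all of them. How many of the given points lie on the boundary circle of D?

2

The farthest pair is P–Q with squared distance 130. The circle on this segment as diameter has centre (2.5, 0.5) and r² = 130/4 = 32.5.
Check R: distance² to centre = 0.5 ≤ 32.5, so it lies inside.
All remaining points lie in this disk, and no smaller disk contains both endpoints, so this is the minimum enclosing circle.
The points at distance exactly r from the centre are P, Q — 2 points.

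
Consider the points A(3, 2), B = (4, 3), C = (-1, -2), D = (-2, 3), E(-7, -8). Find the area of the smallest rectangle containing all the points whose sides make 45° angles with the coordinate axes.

66

In coordinates u = x + y, v = x − y the rectangle is axis-aligned; the map (x,y)→(u,v) scales areas by 2.
u-values: 5, 7, -3, 1, -15; range = 7 − (-15) = 22.
v-values: 1, 1, 1, -5, 1; range = 1 − (-5) = 6.
Area = (22 × 6) / 2 = 66.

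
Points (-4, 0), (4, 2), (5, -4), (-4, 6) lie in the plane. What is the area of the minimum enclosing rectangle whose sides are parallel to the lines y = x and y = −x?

95

In coordinates u = x + y, v = x − y the rectangle is axis-aligned; the map (x,y)→(u,v) scales areas by 2.
u-values: -4, 6, 1, 2; range = 6 − (-4) = 10.
v-values: -4, 2, 9, -10; range = 9 − (-10) = 19.
Area = (10 × 19) / 2 = 95.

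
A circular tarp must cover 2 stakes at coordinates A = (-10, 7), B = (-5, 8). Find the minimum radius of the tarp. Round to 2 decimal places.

The smallest circle enclosing two points has them as diameter endpoints.
Centre = midpoint = (-7.5, 7.5); r² = |AB|²/4 = 26/4 = 6.5.
r = √(6.5) ≈ 2.55.

2.55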